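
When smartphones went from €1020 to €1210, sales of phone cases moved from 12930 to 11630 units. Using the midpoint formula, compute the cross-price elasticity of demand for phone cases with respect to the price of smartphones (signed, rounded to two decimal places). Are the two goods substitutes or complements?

%ΔQ_{phone cases} = (11630 − 12930)/avg = -1300/12280 = -0.105863…
%ΔP_{smartphones} = (1210 − 1020)/avg = 190/1115 = 0.170403…
E_cross = (-1300/12280) / (190/1115) = -0.6212…
E_cross < 0 ⇒ the goods are complements.

-0.62; complements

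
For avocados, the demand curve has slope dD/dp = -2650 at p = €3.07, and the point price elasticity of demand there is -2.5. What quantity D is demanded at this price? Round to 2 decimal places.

3254.20

Ed = (dD/dp)·(p/D) ⇒ D = (dD/dp)·p/Ed = (-2650)·3.07/(-2.5) = 3254.2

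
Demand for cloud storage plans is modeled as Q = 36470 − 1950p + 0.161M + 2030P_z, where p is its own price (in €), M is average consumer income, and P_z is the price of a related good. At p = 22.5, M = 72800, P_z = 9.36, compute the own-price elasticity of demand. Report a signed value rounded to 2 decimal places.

-1.88

At the given values, Q = 36470 − 1950(22.5) + 0.161(72800) + 2030(9.36) = 23316.6.
∂Q/∂p = −1950.
E = (-1950) × (22.5/23316.6) = -1.8817…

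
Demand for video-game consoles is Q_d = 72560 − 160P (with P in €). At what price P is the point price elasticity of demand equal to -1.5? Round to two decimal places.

272.10

Ed = −160P/(72560 − 160P). Set this equal to -1.5:
160P = 1.5·(72560 − 160P) ⇒ 160P(1 + 1.5) = 1.5·72560
P = 1.5·72560 / (160·2.5) = 272.1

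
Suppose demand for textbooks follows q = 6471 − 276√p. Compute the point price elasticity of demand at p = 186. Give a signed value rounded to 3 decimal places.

-0.695

dq/dp = −276/(2√p) = -10.1187. At p = 186, q = 2706.86.
Ed = (dq/dp)·(p/q) = (-10.1187) × (186/2706.86) = -0.69529…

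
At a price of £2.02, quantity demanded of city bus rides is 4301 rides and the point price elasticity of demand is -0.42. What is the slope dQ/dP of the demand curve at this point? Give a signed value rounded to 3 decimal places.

-894.267

Ed = (dQ/dP)·(P/Q) ⇒ dQ/dP = Ed·Q/P = (-0.42)·4301/2.02 = -894.26732…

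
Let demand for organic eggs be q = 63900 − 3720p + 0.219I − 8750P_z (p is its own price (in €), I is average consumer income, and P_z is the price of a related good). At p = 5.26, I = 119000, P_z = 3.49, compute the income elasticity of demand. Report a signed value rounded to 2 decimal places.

At the given values, q = 63900 − 3720(5.26) + 0.219(119000) − 8750(3.49) = 39856.3.
∂q/∂I = 0.219.
E = (0.219) × (119000/39856.3) = 0.6538…

0.65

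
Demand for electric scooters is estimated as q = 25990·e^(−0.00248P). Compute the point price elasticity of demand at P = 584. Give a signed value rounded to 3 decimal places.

-1.448

dq/dP = −0.00248·q = -15.1447. At P = 584, q = 6106.73.
Ed = (dq/dP)·(P/q) = (-15.1447) × (584/6106.73) = -1.44832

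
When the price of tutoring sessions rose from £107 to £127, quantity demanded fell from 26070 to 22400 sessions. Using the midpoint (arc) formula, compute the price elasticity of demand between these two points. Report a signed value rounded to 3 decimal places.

-0.886

%ΔQ = (22400 − 26070) / [(26070 + 22400)/2] = -3670/24235 = -0.151433…
%ΔP = (127 − 107) / [(107 + 127)/2] = 20/117 = 0.170940…
Arc Ed = %ΔQ / %ΔP = (-3670/24235) / (20/117) = -0.88588…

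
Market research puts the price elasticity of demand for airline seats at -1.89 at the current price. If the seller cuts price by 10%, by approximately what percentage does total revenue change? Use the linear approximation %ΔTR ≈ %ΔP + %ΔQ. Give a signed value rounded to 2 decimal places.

%ΔQ ≈ Ed × %ΔP = (-1.89) × (-10%) = +18.9000%
%ΔTR ≈ %ΔP + %ΔQ = (-10%) + (+18.9000%) = +8.9000%

+8.90%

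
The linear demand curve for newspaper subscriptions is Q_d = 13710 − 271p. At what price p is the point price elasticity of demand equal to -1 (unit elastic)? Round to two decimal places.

25.30

Ed = −271p/(13710 − 271p). Set this equal to -1:
271p = 1·(13710 − 271p) ⇒ 271p(1 + 1) = 1·13710
p = 1·13710 / (271·2) = 25.2952…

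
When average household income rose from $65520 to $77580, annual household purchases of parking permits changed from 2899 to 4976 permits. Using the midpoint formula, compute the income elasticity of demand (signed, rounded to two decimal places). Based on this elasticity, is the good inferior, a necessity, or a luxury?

3.13; luxury

%ΔQ = (4976 − 2899)/[( 2899 + 4976)/2] = 2077/3937.5 = 0.527492…
%ΔIncome = (77580 − 65520)/[( 65520 + 77580)/2] = 12060/71550 = 0.168553…
E_income = (2077/3937.5) / (12060/71550) = 3.1295…
E_income > 1 ⇒ normal good, luxury.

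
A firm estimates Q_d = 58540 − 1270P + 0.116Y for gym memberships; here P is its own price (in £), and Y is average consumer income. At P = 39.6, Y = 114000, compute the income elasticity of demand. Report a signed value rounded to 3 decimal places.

At the given values, Q_d = 58540 − 1270(39.6) + 0.116(114000) = 21472.
∂Q_d/∂Y = 0.116.
E = (0.116) × (114000/21472) = 0.61587…

0.616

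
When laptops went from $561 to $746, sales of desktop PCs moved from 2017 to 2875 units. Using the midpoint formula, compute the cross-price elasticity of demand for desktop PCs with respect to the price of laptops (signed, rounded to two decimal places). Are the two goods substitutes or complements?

%ΔQ_{desktop PCs} = (2875 − 2017)/avg = 858/2446 = 0.350776…
%ΔP_{laptops} = (746 − 561)/avg = 185/653.5 = 0.283091…
E_cross = (858/2446) / (185/653.5) = 1.2390…
E_cross > 0 ⇒ the goods are substitutes.

1.24; substitutes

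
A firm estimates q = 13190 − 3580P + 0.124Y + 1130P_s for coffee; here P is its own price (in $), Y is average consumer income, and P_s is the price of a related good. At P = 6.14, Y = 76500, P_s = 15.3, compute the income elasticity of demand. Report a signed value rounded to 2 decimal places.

0.53

At the given values, q = 13190 − 3580(6.14) + 0.124(76500) + 1130(15.3) = 17983.8.
∂q/∂Y = 0.124.
E = (0.124) × (76500/17983.8) = 0.5274…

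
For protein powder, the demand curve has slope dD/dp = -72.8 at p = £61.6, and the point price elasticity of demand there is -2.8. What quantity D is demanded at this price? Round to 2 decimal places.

1601.60

Ed = (dD/dp)·(p/D) ⇒ D = (dD/dp)·p/Ed = (-72.8)·61.6/(-2.8) = 1601.6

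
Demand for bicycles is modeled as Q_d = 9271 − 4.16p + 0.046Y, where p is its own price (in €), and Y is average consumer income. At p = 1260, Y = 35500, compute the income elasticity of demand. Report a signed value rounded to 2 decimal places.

At the given values, Q_d = 9271 − 4.16(1260) + 0.046(35500) = 5662.4.
∂Q_d/∂Y = 0.046.
E = (0.046) × (35500/5662.4) = 0.2883…

0.29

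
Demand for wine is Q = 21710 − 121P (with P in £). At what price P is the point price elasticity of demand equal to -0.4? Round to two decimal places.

51.26

Ed = −121P/(21710 − 121P). Set this equal to -0.4:
121P = 0.4·(21710 − 121P) ⇒ 121P(1 + 0.4) = 0.4·21710
P = 0.4·21710 / (121·1.4) = 51.2632…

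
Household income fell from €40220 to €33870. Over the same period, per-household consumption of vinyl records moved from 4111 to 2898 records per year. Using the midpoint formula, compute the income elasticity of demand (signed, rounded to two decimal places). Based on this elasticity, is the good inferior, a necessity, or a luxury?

%ΔQ = (2898 − 4111)/[( 4111 + 2898)/2] = -1213/3504.5 = -0.346126…
%ΔIncome = (33870 − 40220)/[( 40220 + 33870)/2] = -6350/37045 = -0.171413…
E_income = (-1213/3504.5) / (-6350/37045) = 2.0192…
E_income > 1 ⇒ normal good, luxury.

2.02; luxury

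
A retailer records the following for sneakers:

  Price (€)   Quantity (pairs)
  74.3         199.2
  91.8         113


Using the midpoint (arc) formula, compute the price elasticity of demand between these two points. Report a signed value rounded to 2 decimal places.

%ΔQ = (113 − 199.2) / [(199.2 + 113)/2] = -86.2/156.1 = -0.552210…
%ΔP = (91.8 − 74.3) / [(74.3 + 91.8)/2] = 17.5/83.05 = 0.210716…
Arc Ed = %ΔQ / %ΔP = (-86.2/156.1) / (17.5/83.05) = -2.6206…

-2.62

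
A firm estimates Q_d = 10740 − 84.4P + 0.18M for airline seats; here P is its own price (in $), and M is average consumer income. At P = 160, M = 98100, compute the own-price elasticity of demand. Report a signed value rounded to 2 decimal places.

-0.91

At the given values, Q_d = 10740 − 84.4(160) + 0.18(98100) = 14894.
∂Q_d/∂P = −84.4.
E = (-84.4) × (160/14894) = -0.9066…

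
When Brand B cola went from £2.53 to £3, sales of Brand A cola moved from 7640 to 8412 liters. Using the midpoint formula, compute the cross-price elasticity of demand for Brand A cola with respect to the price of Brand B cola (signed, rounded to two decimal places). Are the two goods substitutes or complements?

0.57; substitutes

%ΔQ_{Brand A cola} = (8412 − 7640)/avg = 772/8026 = 0.096187…
%ΔP_{Brand B cola} = (3 − 2.53)/avg = 0.47/2.765 = 0.169981…
E_cross = (772/8026) / (0.47/2.765) = 0.5658…
E_cross > 0 ⇒ the goods are substitutes.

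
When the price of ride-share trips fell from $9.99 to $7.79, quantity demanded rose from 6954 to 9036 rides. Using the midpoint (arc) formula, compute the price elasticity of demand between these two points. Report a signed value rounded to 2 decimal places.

-1.05

%ΔQ = (9036 − 6954) / [(6954 + 9036)/2] = 2082/7995 = 0.260412…
%ΔP = (7.79 − 9.99) / [(9.99 + 7.79)/2] = -2.2/8.89 = -0.247469…
Arc Ed = %ΔQ / %ΔP = (2082/7995) / (-2.2/8.89) = -1.0523…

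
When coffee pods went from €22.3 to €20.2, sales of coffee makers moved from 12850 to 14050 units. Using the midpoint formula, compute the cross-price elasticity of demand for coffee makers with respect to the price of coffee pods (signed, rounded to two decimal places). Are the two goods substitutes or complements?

%ΔQ_{coffee makers} = (14050 − 12850)/avg = 1200/13450 = 0.089219…
%ΔP_{coffee pods} = (20.2 − 22.3)/avg = -2.1/21.25 = -0.098823…
E_cross = (1200/13450) / (-2.1/21.25) = -0.9028…
E_cross < 0 ⇒ the goods are complements.

-0.90; complements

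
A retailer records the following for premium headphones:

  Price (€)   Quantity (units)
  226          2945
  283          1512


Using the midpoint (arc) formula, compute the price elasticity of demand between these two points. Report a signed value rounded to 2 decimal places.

%ΔQ = (1512 − 2945) / [(2945 + 1512)/2] = -1433/2228.5 = -0.643033…
%ΔP = (283 − 226) / [(226 + 283)/2] = 57/254.5 = 0.223968…
Arc Ed = %ΔQ / %ΔP = (-1433/2228.5) / (57/254.5) = -2.8710…

-2.87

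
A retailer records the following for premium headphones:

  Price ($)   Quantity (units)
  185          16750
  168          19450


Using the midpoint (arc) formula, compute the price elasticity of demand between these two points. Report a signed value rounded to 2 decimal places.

-1.55

%ΔQ = (19450 − 16750) / [(16750 + 19450)/2] = 2700/18100 = 0.149171…
%ΔP = (168 − 185) / [(185 + 168)/2] = -17/176.5 = -0.096317…
Arc Ed = %ΔQ / %ΔP = (2700/18100) / (-17/176.5) = -1.5487…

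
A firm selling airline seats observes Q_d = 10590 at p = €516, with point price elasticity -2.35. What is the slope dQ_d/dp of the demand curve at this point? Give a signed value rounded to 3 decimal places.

Ed = (dQ_d/dp)·(p/Q_d) ⇒ dQ_d/dp = Ed·Q_d/p = (-2.35)·10590/516 = -48.22965…

-48.230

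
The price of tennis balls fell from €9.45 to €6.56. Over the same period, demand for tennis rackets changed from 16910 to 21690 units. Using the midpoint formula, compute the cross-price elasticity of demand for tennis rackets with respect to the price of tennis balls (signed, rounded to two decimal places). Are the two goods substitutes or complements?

%ΔQ_{tennis rackets} = (21690 − 16910)/avg = 4780/19300 = 0.247668…
%ΔP_{tennis balls} = (6.56 − 9.45)/avg = -2.89/8.005 = -0.361024…
E_cross = (4780/19300) / (-2.89/8.005) = -0.6860…
E_cross < 0 ⇒ the goods are complements.

-0.69; complements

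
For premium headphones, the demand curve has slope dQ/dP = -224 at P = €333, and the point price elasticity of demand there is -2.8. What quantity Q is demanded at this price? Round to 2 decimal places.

26640.00

Ed = (dQ/dP)·(P/Q) ⇒ Q = (dQ/dP)·P/Ed = (-224)·333/(-2.8) = 26640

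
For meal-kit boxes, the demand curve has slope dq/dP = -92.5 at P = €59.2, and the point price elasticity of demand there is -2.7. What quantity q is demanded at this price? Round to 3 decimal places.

Ed = (dq/dP)·(P/q) ⇒ q = (dq/dP)·P/Ed = (-92.5)·59.2/(-2.7) = 2028.14814…

2028.148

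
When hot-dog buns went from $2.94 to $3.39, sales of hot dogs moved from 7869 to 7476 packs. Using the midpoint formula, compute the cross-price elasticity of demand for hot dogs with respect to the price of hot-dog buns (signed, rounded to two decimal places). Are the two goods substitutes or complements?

-0.36; complements

%ΔQ_{hot dogs} = (7476 − 7869)/avg = -393/7672.5 = -0.051221…
%ΔP_{hot-dog buns} = (3.39 − 2.94)/avg = 0.45/3.165 = 0.142180…
E_cross = (-393/7672.5) / (0.45/3.165) = -0.3602…
E_cross < 0 ⇒ the goods are complements.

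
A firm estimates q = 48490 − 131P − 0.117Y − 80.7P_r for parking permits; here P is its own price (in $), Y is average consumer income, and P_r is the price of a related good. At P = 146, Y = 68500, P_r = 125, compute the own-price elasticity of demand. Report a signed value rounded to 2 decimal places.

-1.70

At the given values, q = 48490 − 131(146) − 0.117(68500) − 80.7(125) = 11262.
∂q/∂P = −131.
E = (-131) × (146/11262) = -1.6982…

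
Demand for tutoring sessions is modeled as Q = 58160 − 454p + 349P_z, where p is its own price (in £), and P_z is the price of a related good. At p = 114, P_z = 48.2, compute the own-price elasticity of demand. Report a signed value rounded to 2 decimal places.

-2.23

At the given values, Q = 58160 − 454(114) + 349(48.2) = 23225.8.
∂Q/∂p = −454.
E = (-454) × (114/23225.8) = -2.2283…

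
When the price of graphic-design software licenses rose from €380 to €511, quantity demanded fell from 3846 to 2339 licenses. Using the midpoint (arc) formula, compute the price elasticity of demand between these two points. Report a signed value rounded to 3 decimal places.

%ΔQ = (2339 − 3846) / [(3846 + 2339)/2] = -1507/3092.5 = -0.487308…
%ΔP = (511 − 380) / [(380 + 511)/2] = 131/445.5 = 0.294051…
Arc Ed = %ΔQ / %ΔP = (-1507/3092.5) / (131/445.5) = -1.65721…

-1.657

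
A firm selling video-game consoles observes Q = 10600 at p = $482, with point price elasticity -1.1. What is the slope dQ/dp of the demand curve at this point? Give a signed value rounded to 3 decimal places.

Ed = (dQ/dp)·(p/Q) ⇒ dQ/dp = Ed·Q/p = (-1.1)·10600/482 = -24.19087…

-24.191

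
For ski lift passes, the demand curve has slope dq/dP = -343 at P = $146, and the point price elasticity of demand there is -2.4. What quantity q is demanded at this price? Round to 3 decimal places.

20865.833

Ed = (dq/dP)·(P/q) ⇒ q = (dq/dP)·P/Ed = (-343)·146/(-2.4) = 20865.83333…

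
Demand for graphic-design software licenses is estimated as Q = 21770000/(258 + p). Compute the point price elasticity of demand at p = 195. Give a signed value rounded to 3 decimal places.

dQ/dp = −21770000/(258 + p)² = -106.087. At p = 195, Q = 48057.4.
Ed = (dQ/dp)·(p/Q) = (-106.087) × (195/48057.4) = -0.43046…

-0.430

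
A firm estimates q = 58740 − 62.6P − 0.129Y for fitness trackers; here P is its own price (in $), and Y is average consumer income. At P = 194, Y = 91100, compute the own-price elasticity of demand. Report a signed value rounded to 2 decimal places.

-0.35

At the given values, q = 58740 − 62.6(194) − 0.129(91100) = 34843.7.
∂q/∂P = −62.6.
E = (-62.6) × (194/34843.7) = -0.3485…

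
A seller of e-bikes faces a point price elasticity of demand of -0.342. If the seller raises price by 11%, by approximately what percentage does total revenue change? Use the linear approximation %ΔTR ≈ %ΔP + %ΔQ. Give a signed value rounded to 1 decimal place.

+7.2%

%ΔQ ≈ Ed × %ΔP = (-0.342) × (+11%) = -3.7620%
%ΔTR ≈ %ΔP + %ΔQ = (+11%) + (-3.7620%) = +7.2380%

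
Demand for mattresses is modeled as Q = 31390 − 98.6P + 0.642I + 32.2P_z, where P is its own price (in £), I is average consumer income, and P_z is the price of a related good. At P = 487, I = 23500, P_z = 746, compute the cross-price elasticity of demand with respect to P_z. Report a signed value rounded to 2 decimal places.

1.07

At the given values, Q = 31390 − 98.6(487) + 0.642(23500) + 32.2(746) = 22480.
∂Q/∂P_z = 32.2.
E = (32.2) × (746/22480) = 1.0685…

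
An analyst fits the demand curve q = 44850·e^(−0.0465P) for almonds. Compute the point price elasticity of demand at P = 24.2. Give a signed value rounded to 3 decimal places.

-1.125

dq/dP = −0.0465·q = -676.868. At P = 24.2, q = 14556.3.
Ed = (dq/dP)·(P/q) = (-676.868) × (24.2/14556.3) = -1.1253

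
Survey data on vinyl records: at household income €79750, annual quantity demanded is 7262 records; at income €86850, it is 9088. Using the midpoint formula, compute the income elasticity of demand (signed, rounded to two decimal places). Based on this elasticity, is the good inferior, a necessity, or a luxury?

2.62; luxury

%ΔQ = (9088 − 7262)/[( 7262 + 9088)/2] = 1826/8175 = 0.223363…
%ΔIncome = (86850 − 79750)/[( 79750 + 86850)/2] = 7100/83300 = 0.085234…
E_income = (1826/8175) / (7100/83300) = 2.6205…
E_income > 1 ⇒ normal good, luxury.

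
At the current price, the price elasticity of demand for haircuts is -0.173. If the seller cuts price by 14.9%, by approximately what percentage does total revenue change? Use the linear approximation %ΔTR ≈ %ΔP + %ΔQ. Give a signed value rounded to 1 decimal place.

%ΔQ ≈ Ed × %ΔP = (-0.173) × (-14.9%) = +2.5777%
%ΔTR ≈ %ΔP + %ΔQ = (-14.9%) + (+2.5777%) = -12.3223%

-12.3%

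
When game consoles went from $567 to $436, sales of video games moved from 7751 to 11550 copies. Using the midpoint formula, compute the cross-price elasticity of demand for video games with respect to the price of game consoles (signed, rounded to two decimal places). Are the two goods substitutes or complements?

-1.51; complements

%ΔQ_{video games} = (11550 − 7751)/avg = 3799/9650.5 = 0.393658…
%ΔP_{game consoles} = (436 − 567)/avg = -131/501.5 = -0.261216…
E_cross = (3799/9650.5) / (-131/501.5) = -1.5070…
E_cross < 0 ⇒ the goods are complements.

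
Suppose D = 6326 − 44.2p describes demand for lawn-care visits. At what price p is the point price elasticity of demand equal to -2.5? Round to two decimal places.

Ed = −44.2p/(6326 − 44.2p). Set this equal to -2.5:
44.2p = 2.5·(6326 − 44.2p) ⇒ 44.2p(1 + 2.5) = 2.5·6326
p = 2.5·6326 / (44.2·3.5) = 102.2301…

102.23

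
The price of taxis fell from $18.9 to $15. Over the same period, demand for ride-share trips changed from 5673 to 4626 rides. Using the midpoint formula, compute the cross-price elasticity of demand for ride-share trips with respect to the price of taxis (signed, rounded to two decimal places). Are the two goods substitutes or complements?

%ΔQ_{ride-share trips} = (4626 − 5673)/avg = -1047/5149.5 = -0.203320…
%ΔP_{taxis} = (15 − 18.9)/avg = -3.9/16.95 = -0.230088…
E_cross = (-1047/5149.5) / (-3.9/16.95) = 0.8836…
E_cross > 0 ⇒ the goods are substitutes.

0.88; substitutes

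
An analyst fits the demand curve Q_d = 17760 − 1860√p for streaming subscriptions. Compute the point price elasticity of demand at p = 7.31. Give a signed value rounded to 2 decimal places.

-0.20

dQ_d/dp = −1860/(2√p) = -343.973. At p = 7.31, Q_d = 12731.1.
Ed = (dQ_d/dp)·(p/Q_d) = (-343.973) × (7.31/12731.1) = -0.1975…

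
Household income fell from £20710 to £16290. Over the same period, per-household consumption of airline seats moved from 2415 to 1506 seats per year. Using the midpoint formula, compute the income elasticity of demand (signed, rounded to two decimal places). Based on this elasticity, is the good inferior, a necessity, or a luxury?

%ΔQ = (1506 − 2415)/[( 2415 + 1506)/2] = -909/1960.5 = -0.463657…
%ΔIncome = (16290 − 20710)/[( 20710 + 16290)/2] = -4420/18500 = -0.238918…
E_income = (-909/1960.5) / (-4420/18500) = 1.9406…
E_income > 1 ⇒ normal good, luxury.

1.94; luxury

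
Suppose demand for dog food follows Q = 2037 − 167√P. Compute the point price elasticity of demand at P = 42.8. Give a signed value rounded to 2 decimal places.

dQ/dP = −167/(2√P) = -12.7633. At P = 42.8, Q = 944.457.
Ed = (dQ/dP)·(P/Q) = (-12.7633) × (42.8/944.457) = -0.5783…

-0.58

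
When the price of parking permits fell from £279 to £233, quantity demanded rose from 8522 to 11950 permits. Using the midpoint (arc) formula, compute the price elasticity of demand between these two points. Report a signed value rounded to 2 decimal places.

%ΔQ = (11950 − 8522) / [(8522 + 11950)/2] = 3428/10236 = 0.334896…
%ΔP = (233 − 279) / [(279 + 233)/2] = -46/256 = -0.179687…
Arc Ed = %ΔQ / %ΔP = (3428/10236) / (-46/256) = -1.8637…

-1.86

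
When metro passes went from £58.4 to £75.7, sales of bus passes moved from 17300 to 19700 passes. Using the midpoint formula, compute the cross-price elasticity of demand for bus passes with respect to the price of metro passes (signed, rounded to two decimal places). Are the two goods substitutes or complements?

%ΔQ_{bus passes} = (19700 − 17300)/avg = 2400/18500 = 0.129729…
%ΔP_{metro passes} = (75.7 − 58.4)/avg = 17.3/67.05 = 0.258016…
E_cross = (2400/18500) / (17.3/67.05) = 0.5027…
E_cross > 0 ⇒ the goods are substitutes.

0.50; substitutes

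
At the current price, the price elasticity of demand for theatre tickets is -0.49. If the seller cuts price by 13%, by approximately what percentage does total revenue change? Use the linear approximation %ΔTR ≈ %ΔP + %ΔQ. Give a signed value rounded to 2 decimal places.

-6.63%

%ΔQ ≈ Ed × %ΔP = (-0.49) × (-13%) = +6.3700%
%ΔTR ≈ %ΔP + %ΔQ = (-13%) + (+6.3700%) = -6.6300%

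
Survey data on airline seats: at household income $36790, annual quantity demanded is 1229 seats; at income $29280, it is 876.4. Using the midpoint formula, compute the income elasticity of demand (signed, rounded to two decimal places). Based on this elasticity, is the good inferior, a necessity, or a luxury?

%ΔQ = (876.4 − 1229)/[( 1229 + 876.4)/2] = -352.6/1052.7 = -0.334948…
%ΔIncome = (29280 − 36790)/[( 36790 + 29280)/2] = -7510/33035 = -0.227334…
E_income = (-352.6/1052.7) / (-7510/33035) = 1.4733…
E_income > 1 ⇒ normal good, luxury.

1.47; luxury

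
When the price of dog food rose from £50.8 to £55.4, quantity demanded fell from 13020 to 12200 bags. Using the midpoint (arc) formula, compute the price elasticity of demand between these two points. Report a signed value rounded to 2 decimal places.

%ΔQ = (12200 − 13020) / [(13020 + 12200)/2] = -820/12610 = -0.065027…
%ΔP = (55.4 − 50.8) / [(50.8 + 55.4)/2] = 4.6/53.1 = 0.086629…
Arc Ed = %ΔQ / %ΔP = (-820/12610) / (4.6/53.1) = -0.7506…

-0.75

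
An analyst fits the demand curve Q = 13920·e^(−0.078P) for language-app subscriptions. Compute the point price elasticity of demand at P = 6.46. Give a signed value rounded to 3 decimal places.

-0.504

dQ/dP = −0.078·Q = -655.997. At P = 6.46, Q = 8410.21.
Ed = (dQ/dP)·(P/Q) = (-655.997) × (6.46/8410.21) = -0.50388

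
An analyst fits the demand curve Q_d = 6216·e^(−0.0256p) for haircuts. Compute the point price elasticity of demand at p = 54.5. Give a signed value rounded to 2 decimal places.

dQ_d/dp = −0.0256·Q_d = -39.4297. At p = 54.5, Q_d = 1540.22.
Ed = (dQ_d/dp)·(p/Q_d) = (-39.4297) × (54.5/1540.22) = -1.3952

-1.40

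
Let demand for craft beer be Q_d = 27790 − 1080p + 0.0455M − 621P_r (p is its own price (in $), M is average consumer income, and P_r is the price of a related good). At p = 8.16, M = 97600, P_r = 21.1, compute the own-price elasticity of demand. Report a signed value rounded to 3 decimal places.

-0.854

At the given values, Q_d = 27790 − 1080(8.16) + 0.0455(97600) − 621(21.1) = 10314.9.
∂Q_d/∂p = −1080.
E = (-1080) × (8.16/10314.9) = -0.85437…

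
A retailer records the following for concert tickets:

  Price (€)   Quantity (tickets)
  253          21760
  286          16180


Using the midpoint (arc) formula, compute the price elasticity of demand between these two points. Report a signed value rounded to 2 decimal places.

%ΔQ = (16180 − 21760) / [(21760 + 16180)/2] = -5580/18970 = -0.294148…
%ΔP = (286 − 253) / [(253 + 286)/2] = 33/269.5 = 0.122448…
Arc Ed = %ΔQ / %ΔP = (-5580/18970) / (33/269.5) = -2.4022…

-2.40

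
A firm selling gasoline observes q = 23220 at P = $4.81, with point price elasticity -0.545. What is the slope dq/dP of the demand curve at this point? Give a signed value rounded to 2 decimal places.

Ed = (dq/dP)·(P/q) ⇒ dq/dP = Ed·q/P = (-0.545)·23220/4.81 = -2630.9563…

-2630.96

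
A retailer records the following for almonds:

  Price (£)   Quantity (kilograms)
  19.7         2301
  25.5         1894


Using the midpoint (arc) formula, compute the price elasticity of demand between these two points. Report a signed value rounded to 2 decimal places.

%ΔQ = (1894 − 2301) / [(2301 + 1894)/2] = -407/2097.5 = -0.194040…
%ΔP = (25.5 − 19.7) / [(19.7 + 25.5)/2] = 5.8/22.6 = 0.256637…
Arc Ed = %ΔQ / %ΔP = (-407/2097.5) / (5.8/22.6) = -0.7560…

-0.76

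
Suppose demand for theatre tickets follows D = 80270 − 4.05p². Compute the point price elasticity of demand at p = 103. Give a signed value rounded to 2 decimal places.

-2.30

dD/dp = −2·4.05·p = -834.3. At p = 103, D = 37303.55.
Ed = (dD/dp)·(p/D) = (-834.3) × (103/37303.55) = -2.3036…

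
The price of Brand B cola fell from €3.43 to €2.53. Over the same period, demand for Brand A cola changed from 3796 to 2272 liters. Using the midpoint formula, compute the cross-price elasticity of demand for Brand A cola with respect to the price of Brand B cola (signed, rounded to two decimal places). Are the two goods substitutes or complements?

1.66; substitutes

%ΔQ_{Brand A cola} = (2272 − 3796)/avg = -1524/3034 = -0.502307…
%ΔP_{Brand B cola} = (2.53 − 3.43)/avg = -0.9/2.98 = -0.302013…
E_cross = (-1524/3034) / (-0.9/2.98) = 1.6631…
E_cross > 0 ⇒ the goods are substitutes.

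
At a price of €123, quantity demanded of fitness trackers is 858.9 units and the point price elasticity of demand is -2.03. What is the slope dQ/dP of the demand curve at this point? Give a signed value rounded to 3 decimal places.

-14.175

Ed = (dQ/dP)·(P/Q) ⇒ dQ/dP = Ed·Q/P = (-2.03)·858.9/123 = -14.17534…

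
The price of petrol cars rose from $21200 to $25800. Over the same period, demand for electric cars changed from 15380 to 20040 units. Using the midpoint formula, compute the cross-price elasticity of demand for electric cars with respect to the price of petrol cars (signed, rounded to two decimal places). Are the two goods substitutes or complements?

%ΔQ_{electric cars} = (20040 − 15380)/avg = 4660/17710 = 0.263128…
%ΔP_{petrol cars} = (25800 − 21200)/avg = 4600/23500 = 0.195744…
E_cross = (4660/17710) / (4600/23500) = 1.3442…
E_cross > 0 ⇒ the goods are substitutes.

1.34; substitutes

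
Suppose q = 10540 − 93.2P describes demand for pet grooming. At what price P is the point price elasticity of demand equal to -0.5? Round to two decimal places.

Ed = −93.2P/(10540 − 93.2P). Set this equal to -0.5:
93.2P = 0.5·(10540 − 93.2P) ⇒ 93.2P(1 + 0.5) = 0.5·10540
P = 0.5·10540 / (93.2·1.5) = 37.6967…

37.70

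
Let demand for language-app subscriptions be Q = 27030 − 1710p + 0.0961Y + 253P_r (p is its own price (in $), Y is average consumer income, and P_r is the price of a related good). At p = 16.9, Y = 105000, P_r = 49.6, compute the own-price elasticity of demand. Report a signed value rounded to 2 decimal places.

At the given values, Q = 27030 − 1710(16.9) + 0.0961(105000) + 253(49.6) = 20770.3.
∂Q/∂p = −1710.
E = (-1710) × (16.9/20770.3) = -1.3913…

-1.39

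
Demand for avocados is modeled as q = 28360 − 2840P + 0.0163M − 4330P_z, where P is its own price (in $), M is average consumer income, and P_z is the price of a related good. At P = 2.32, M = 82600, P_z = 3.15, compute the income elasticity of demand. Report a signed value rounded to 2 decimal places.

0.14

At the given values, q = 28360 − 2840(2.32) + 0.0163(82600) − 4330(3.15) = 9478.08.
∂q/∂M = 0.0163.
E = (0.0163) × (82600/9478.08) = 0.1420…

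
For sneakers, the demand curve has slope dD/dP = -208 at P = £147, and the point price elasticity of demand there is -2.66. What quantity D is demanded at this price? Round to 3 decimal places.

11494.737

Ed = (dD/dP)·(P/D) ⇒ D = (dD/dP)·P/Ed = (-208)·147/(-2.66) = 11494.73684…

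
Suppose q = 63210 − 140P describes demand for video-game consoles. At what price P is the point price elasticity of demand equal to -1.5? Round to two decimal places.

270.90

Ed = −140P/(63210 − 140P). Set this equal to -1.5:
140P = 1.5·(63210 − 140P) ⇒ 140P(1 + 1.5) = 1.5·63210
P = 1.5·63210 / (140·2.5) = 270.9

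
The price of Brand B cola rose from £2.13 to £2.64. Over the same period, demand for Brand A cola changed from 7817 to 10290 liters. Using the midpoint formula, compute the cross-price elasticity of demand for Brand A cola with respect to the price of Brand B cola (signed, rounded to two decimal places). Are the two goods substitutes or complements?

%ΔQ_{Brand A cola} = (10290 − 7817)/avg = 2473/9053.5 = 0.273154…
%ΔP_{Brand B cola} = (2.64 − 2.13)/avg = 0.51/2.385 = 0.213836…
E_cross = (2473/9053.5) / (0.51/2.385) = 1.2773…
E_cross > 0 ⇒ the goods are substitutes.

1.28; substitutes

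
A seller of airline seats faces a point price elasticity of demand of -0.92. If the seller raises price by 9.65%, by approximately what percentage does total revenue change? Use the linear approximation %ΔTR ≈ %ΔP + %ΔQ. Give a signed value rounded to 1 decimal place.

%ΔQ ≈ Ed × %ΔP = (-0.92) × (+9.65%) = -8.8780%
%ΔTR ≈ %ΔP + %ΔQ = (+9.65%) + (-8.8780%) = +0.7720%

+0.8%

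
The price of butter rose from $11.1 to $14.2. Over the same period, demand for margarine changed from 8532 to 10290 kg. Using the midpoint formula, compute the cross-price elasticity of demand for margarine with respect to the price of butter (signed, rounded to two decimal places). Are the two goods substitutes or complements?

%ΔQ_{margarine} = (10290 − 8532)/avg = 1758/9411 = 0.186802…
%ΔP_{butter} = (14.2 − 11.1)/avg = 3.1/12.65 = 0.245059…
E_cross = (1758/9411) / (3.1/12.65) = 0.7622…
E_cross > 0 ⇒ the goods are substitutes.

0.76; substitutes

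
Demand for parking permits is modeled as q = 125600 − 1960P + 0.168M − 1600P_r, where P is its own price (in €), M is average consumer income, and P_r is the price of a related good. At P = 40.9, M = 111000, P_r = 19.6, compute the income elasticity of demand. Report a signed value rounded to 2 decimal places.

0.57

At the given values, q = 125600 − 1960(40.9) + 0.168(111000) − 1600(19.6) = 32724.
∂q/∂M = 0.168.
E = (0.168) × (111000/32724) = 0.5698…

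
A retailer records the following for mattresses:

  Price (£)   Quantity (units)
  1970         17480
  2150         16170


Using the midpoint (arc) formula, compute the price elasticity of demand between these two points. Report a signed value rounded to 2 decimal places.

%ΔQ = (16170 − 17480) / [(17480 + 16170)/2] = -1310/16825 = -0.077860…
%ΔP = (2150 − 1970) / [(1970 + 2150)/2] = 180/2060 = 0.087378…
Arc Ed = %ΔQ / %ΔP = (-1310/16825) / (180/2060) = -0.8910…

-0.89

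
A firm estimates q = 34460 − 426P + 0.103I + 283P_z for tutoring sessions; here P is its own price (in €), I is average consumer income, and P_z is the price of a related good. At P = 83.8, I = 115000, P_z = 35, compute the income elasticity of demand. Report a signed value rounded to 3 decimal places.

0.577

At the given values, q = 34460 − 426(83.8) + 0.103(115000) + 283(35) = 20511.2.
∂q/∂I = 0.103.
E = (0.103) × (115000/20511.2) = 0.57748…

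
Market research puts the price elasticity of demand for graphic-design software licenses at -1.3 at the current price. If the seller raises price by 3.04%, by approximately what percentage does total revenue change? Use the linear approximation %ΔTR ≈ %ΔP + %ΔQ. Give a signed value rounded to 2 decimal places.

%ΔQ ≈ Ed × %ΔP = (-1.3) × (+3.04%) = -3.9520%
%ΔTR ≈ %ΔP + %ΔQ = (+3.04%) + (-3.9520%) = -0.9120%

-0.91%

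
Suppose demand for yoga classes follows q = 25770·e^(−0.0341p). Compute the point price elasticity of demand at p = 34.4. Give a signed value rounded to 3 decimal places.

dq/dp = −0.0341·q = -271.909. At p = 34.4, q = 7973.88.
Ed = (dq/dp)·(p/q) = (-271.909) × (34.4/7973.88) = -1.17304

-1.173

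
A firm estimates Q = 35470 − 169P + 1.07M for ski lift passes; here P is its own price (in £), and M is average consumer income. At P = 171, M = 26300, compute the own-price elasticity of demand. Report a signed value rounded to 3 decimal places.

-0.833

At the given values, Q = 35470 − 169(171) + 1.07(26300) = 34712.
∂Q/∂P = −169.
E = (-169) × (171/34712) = -0.83253…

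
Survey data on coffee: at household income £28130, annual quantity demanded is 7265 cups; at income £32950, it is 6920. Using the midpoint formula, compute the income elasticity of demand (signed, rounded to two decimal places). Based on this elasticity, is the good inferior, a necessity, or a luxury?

%ΔQ = (6920 − 7265)/[( 7265 + 6920)/2] = -345/7092.5 = -0.048642…
%ΔIncome = (32950 − 28130)/[( 28130 + 32950)/2] = 4820/30540 = 0.157825…
E_income = (-345/7092.5) / (4820/30540) = -0.3082…
E_income < 0 ⇒ inferior good.

-0.31; inferior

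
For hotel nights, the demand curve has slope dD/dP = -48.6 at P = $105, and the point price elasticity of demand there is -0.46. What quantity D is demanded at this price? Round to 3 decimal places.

Ed = (dD/dP)·(P/D) ⇒ D = (dD/dP)·P/Ed = (-48.6)·105/(-0.46) = 11093.47826…

11093.478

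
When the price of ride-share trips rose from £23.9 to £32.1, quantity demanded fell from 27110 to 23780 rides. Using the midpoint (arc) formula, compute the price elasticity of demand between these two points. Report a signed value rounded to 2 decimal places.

-0.45

%ΔQ = (23780 − 27110) / [(27110 + 23780)/2] = -3330/25445 = -0.130870…
%ΔP = (32.1 − 23.9) / [(23.9 + 32.1)/2] = 8.2/28 = 0.292857…
Arc Ed = %ΔQ / %ΔP = (-3330/25445) / (8.2/28) = -0.4468…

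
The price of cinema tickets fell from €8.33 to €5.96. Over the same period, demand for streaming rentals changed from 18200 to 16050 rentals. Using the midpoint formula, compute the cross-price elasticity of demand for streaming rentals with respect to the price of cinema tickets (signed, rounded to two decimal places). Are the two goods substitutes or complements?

0.38; substitutes

%ΔQ_{streaming rentals} = (16050 − 18200)/avg = -2150/17125 = -0.125547…
%ΔP_{cinema tickets} = (5.96 − 8.33)/avg = -2.37/7.145 = -0.331700…
E_cross = (-2150/17125) / (-2.37/7.145) = 0.3784…
E_cross > 0 ⇒ the goods are substitutes.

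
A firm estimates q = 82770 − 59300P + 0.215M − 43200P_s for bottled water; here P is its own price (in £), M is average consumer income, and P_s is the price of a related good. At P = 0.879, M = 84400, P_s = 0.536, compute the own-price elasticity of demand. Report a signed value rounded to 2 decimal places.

-2.03

At the given values, q = 82770 − 59300(0.879) + 0.215(84400) − 43200(0.536) = 25636.1.
∂q/∂P = −59300.
E = (-59300) × (0.879/25636.1) = -2.0332…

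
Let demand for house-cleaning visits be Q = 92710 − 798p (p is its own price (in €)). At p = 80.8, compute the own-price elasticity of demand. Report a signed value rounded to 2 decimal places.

-2.28

At the given values, Q = 92710 − 798(80.8) = 28231.6.
∂Q/∂p = −798.
E = (-798) × (80.8/28231.6) = -2.2839…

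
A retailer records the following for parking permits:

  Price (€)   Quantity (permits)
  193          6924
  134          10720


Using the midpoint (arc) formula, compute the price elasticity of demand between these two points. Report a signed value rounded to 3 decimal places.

-1.192

%ΔQ = (10720 − 6924) / [(6924 + 10720)/2] = 3796/8822 = 0.430287…
%ΔP = (134 − 193) / [(193 + 134)/2] = -59/163.5 = -0.360856…
Arc Ed = %ΔQ / %ΔP = (3796/8822) / (-59/163.5) = -1.19240…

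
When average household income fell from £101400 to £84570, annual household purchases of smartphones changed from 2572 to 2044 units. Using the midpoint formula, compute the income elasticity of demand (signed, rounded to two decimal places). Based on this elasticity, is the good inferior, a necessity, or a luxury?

1.26; luxury

%ΔQ = (2044 − 2572)/[( 2572 + 2044)/2] = -528/2308 = -0.228769…
%ΔIncome = (84570 − 101400)/[( 101400 + 84570)/2] = -16830/92985 = -0.180996…
E_income = (-528/2308) / (-16830/92985) = 1.2639…
E_income > 1 ⇒ normal good, luxury.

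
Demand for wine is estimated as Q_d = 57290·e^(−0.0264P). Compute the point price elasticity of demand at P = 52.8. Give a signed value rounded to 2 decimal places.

dQ_d/dP = −0.0264·Q_d = -375.242. At P = 52.8, Q_d = 14213.7.
Ed = (dQ_d/dP)·(P/Q_d) = (-375.242) × (52.8/14213.7) = -1.3939…

-1.39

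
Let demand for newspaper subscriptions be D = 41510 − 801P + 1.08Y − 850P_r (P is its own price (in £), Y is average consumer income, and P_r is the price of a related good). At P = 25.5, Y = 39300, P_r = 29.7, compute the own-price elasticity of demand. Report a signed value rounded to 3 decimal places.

-0.534

At the given values, D = 41510 − 801(25.5) + 1.08(39300) − 850(29.7) = 38283.5.
∂D/∂P = −801.
E = (-801) × (25.5/38283.5) = -0.53353…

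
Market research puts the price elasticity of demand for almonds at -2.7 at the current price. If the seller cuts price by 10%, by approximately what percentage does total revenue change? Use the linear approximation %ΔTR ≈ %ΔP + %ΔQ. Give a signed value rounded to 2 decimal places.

+17.00%

%ΔQ ≈ Ed × %ΔP = (-2.7) × (-10%) = +27.0000%
%ΔTR ≈ %ΔP + %ΔQ = (-10%) + (+27.0000%) = +17.0000%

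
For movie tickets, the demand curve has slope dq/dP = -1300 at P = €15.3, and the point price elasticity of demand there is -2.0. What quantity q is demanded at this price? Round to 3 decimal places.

9945.000

Ed = (dq/dP)·(P/q) ⇒ q = (dq/dP)·P/Ed = (-1300)·15.3/(-2.0) = 9945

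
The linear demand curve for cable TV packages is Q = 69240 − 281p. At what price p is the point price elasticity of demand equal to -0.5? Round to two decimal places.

82.14

Ed = −281p/(69240 − 281p). Set this equal to -0.5:
281p = 0.5·(69240 − 281p) ⇒ 281p(1 + 0.5) = 0.5·69240
p = 0.5·69240 / (281·1.5) = 82.1352…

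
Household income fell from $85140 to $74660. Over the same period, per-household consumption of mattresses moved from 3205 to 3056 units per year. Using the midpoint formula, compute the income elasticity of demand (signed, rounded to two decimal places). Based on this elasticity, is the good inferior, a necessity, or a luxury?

0.36; necessity

%ΔQ = (3056 − 3205)/[( 3205 + 3056)/2] = -149/3130.5 = -0.047596…
%ΔIncome = (74660 − 85140)/[( 85140 + 74660)/2] = -10480/79900 = -0.131163…
E_income = (-149/3130.5) / (-10480/79900) = 0.3628…
0 < E_income < 1 ⇒ normal good, necessity.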